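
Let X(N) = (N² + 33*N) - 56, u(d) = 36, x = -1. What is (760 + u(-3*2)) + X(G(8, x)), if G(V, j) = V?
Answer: 1068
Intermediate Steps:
X(N) = -56 + N² + 33*N
(760 + u(-3*2)) + X(G(8, x)) = (760 + 36) + (-56 + 8² + 33*8) = 796 + (-56 + 64 + 264) = 796 + 272 = 1068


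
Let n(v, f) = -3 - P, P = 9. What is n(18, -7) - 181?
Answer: -193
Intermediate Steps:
n(v, f) = -12 (n(v, f) = -3 - 1*9 = -3 - 9 = -12)
n(18, -7) - 181 = -12 - 181 = -193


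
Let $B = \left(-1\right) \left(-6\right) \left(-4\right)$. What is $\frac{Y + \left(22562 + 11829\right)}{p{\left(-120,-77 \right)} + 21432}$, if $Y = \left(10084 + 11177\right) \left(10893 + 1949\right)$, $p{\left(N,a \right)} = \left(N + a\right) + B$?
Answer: $\frac{273068153}{21211} \approx 12874.0$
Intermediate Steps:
$B = -24$ ($B = 6 \left(-4\right) = -24$)
$p{\left(N,a \right)} = -24 + N + a$ ($p{\left(N,a \right)} = \left(N + a\right) - 24 = -24 + N + a$)
$Y = 273033762$ ($Y = 21261 \cdot 12842 = 273033762$)
$\frac{Y + \left(22562 + 11829\right)}{p{\left(-120,-77 \right)} + 21432} = \frac{273033762 + \left(22562 + 11829\right)}{\left(-24 - 120 - 77\right) + 21432} = \frac{273033762 + 34391}{-221 + 21432} = \frac{273068153}{21211}$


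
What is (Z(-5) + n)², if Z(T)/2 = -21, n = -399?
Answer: 194481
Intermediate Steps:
Z(T) = -42 (Z(T) = 2*(-21) = -42)
(Z(-5) + n)² = (-42 - 399)² = (-441)² = 194481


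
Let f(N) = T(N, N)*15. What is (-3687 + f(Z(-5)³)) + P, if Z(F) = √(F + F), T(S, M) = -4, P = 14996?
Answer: 11249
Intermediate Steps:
Z(F) = √2*√F (Z(F) = √(2*F) = √2*√F)
f(N) = -60 (f(N) = -4*15 = -60)
(-3687 + f(Z(-5)³)) + P = (-3687 - 60) + 14996 = -3747 + 14996 = 11249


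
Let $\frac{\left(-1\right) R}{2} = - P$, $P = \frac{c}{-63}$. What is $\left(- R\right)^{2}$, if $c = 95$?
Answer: $\frac{36100}{3969} \approx 9.0955$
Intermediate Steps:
$P = - \frac{95}{63}$ ($P = \frac{95}{-63} = 95 \left(- \frac{1}{63}\right) = - \frac{95}{63} \approx -1.5079$)
$R = - \frac{190}{63}$ ($R = - 2 \left(\left(-1\right) \left(- \frac{95}{63}\right)\right) = \left(-2\right) \frac{95}{63} = - \frac{190}{63} \approx -3.0159$)
$\left(- R\right)^{2} = \left(\left(-1\right) \left(- \frac{190}{63}\right)\right)^{2} = \left(\frac{190}{63}\right)^{2} = \frac{36100}{3969}$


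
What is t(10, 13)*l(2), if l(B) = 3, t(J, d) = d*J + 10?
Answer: 420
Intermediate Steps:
t(J, d) = 10 + J*d (t(J, d) = J*d + 10 = 10 + J*d)
t(10, 13)*l(2) = (10 + 10*13)*3 = (10 + 130)*3 = 140*3 = 420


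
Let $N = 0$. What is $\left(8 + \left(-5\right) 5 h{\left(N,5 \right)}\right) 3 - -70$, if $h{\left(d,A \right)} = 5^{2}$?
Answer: $-1781$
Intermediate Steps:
$h{\left(d,A \right)} = 25$
$\left(8 + \left(-5\right) 5 h{\left(N,5 \right)}\right) 3 - -70 = \left(8 + \left(-5\right) 5 \cdot 25\right) 3 - -70 = \left(8 - 625\right) 3 + 70 = \left(-617\right) 3 + 70 = -1851 + 70 = -1781$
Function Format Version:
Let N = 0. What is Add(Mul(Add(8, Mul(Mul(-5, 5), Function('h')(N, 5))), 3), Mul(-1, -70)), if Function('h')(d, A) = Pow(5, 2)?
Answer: -1781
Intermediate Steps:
Function('h')(d, A) = 25
Add(Mul(Add(8, Mul(Mul(-5, 5), Function('h')(N, 5))), 3), Mul(-1, -70)) = Add(Mul(Add(8, Mul(Mul(-5, 5), 25)), 3), Mul(-1, -70)) = Add(Mul(Add(8, Mul(-25, 25)), 3), 70) = Add(Mul(Add(8, -625), 3), 70) = Add(Mul(-617, 3), 70) = Add(-1851, 70) = -1781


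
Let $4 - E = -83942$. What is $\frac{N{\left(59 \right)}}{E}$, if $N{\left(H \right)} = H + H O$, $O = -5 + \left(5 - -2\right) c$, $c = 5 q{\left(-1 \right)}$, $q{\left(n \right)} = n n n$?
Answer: $- \frac{767}{27982} \approx -0.02741$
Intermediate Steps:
$E = 83946$ ($E = 4 - -83942 = 4 + 83942 = 83946$)
$q{\left(n \right)} = n^{3}$ ($q{\left(n \right)} = n^{2} n = n^{3}$)
$c = -5$ ($c = 5 \left(-1\right)^{3} = 5 \left(-1\right) = -5$)
$O = -40$ ($O = -5 + \left(5 - -2\right) \left(-5\right) = -5 + \left(5 + 2\right) \left(-5\right) = -5 + 7 \left(-5\right) = -5 - 35 = -40$)
$N{\left(H \right)} = - 39 H$ ($N{\left(H \right)} = H + H \left(-40\right) = H - 40 H = - 39 H$)
$\frac{N{\left(59 \right)}}{E} = \frac{\left(-39\right) 59}{83946} = \left(-2301\right) \frac{1}{83946} = - \frac{767}{27982}$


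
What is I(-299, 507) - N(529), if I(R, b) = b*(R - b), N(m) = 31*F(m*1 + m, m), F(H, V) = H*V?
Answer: -17758784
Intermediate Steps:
N(m) = 62*m² (N(m) = 31*((m*1 + m)*m) = 31*((m + m)*m) = 31*((2*m)*m) = 31*(2*m²) = 62*m²)
I(-299, 507) - N(529) = 507*(-299 - 1*507) - 62*529² = 507*(-299 - 507) - 62*279841 = 507*(-806) - 1*17350142 = -408642 - 17350142 = -17758784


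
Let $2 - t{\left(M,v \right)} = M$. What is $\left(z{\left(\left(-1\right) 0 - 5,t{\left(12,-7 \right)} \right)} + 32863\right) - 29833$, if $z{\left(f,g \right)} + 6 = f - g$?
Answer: $3029$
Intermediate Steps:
$t{\left(M,v \right)} = 2 - M$
$z{\left(f,g \right)} = -6 + f - g$ ($z{\left(f,g \right)} = -6 + \left(f - g\right) = -6 + f - g$)
$\left(z{\left(\left(-1\right) 0 - 5,t{\left(12,-7 \right)} \right)} + 32863\right) - 29833 = \left(\left(-6 - 5 - \left(2 - 12\right)\right) + 32863\right) - 29833 = \left(\left(-6 + \left(0 - 5\right) - \left(2 - 12\right)\right) + 32863\right) - 29833 = \left(\left(-6 - 5 - -10\right) + 32863\right) - 29833 = \left(\left(-6 - 5 + 10\right) + 32863\right) - 29833 = \left(-1 + 32863\right) - 29833 = 32862 - 29833 = 3029$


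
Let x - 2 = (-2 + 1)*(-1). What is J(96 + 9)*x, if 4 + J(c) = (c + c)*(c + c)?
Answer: 132288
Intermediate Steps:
J(c) = -4 + 4*c**2 (J(c) = -4 + (c + c)*(c + c) = -4 + (2*c)*(2*c) = -4 + 4*c**2)
x = 3 (x = 2 + (-2 + 1)*(-1) = 2 - 1*(-1) = 2 + 1 = 3)
J(96 + 9)*x = (-4 + 4*(96 + 9)**2)*3 = (-4 + 4*105**2)*3 = (-4 + 4*11025)*3 = (-4 + 44100)*3 = 44096*3 = 132288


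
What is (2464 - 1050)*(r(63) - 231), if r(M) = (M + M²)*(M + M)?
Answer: 718030614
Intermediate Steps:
r(M) = 2*M*(M + M²) (r(M) = (M + M²)*(2*M) = 2*M*(M + M²))
(2464 - 1050)*(r(63) - 231) = (2464 - 1050)*(2*63²*(1 + 63) - 231) = 1414*(2*3969*64 - 231) = 1414*(508032 - 231) = 1414*507801 = 718030614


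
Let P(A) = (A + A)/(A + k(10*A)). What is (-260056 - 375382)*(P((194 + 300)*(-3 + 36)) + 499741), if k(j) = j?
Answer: -3493099908014/11 ≈ -3.1755e+11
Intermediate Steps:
P(A) = 2/11 (P(A) = (A + A)/(A + 10*A) = (2*A)/((11*A)) = (2*A)*(1/(11*A)) = 2/11)
(-260056 - 375382)*(P((194 + 300)*(-3 + 36)) + 499741) = (-260056 - 375382)*(2/11 + 499741) = -635438*5497153/11 = -3493099908014/11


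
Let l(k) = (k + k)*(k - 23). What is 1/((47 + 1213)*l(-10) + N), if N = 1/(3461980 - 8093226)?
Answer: 4631246/3851344173599 ≈ 1.2025e-6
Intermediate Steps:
N = -1/4631246 (N = 1/(-4631246) = -1/4631246 ≈ -2.1592e-7)
l(k) = 2*k*(-23 + k) (l(k) = (2*k)*(-23 + k) = 2*k*(-23 + k))
1/((47 + 1213)*l(-10) + N) = 1/((47 + 1213)*(2*(-10)*(-23 - 10)) - 1/4631246) = 1/(1260*(2*(-10)*(-33)) - 1/4631246) = 1/(1260*660 - 1/4631246) = 1/(831600 - 1/4631246) = 1/(3851344173599/4631246) = 4631246/3851344173599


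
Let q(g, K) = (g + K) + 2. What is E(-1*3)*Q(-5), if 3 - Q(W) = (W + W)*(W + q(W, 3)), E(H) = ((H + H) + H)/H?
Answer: -141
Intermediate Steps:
q(g, K) = 2 + K + g (q(g, K) = (K + g) + 2 = 2 + K + g)
E(H) = 3 (E(H) = (2*H + H)/H = (3*H)/H = 3)
Q(W) = 3 - 2*W*(5 + 2*W) (Q(W) = 3 - (W + W)*(W + (2 + 3 + W)) = 3 - 2*W*(W + (5 + W)) = 3 - 2*W*(5 + 2*W))
E(-1*3)*Q(-5) = 3*(3 - 10*(-5) - 4*(-5)²) = 3*(3 + 50 - 4*25) = 3*(3 + 50 - 100) = 3*(-47) = -141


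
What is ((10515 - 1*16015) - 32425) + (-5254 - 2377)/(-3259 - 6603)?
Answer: -374008719/9862 ≈ -37924.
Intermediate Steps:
((10515 - 1*16015) - 32425) + (-5254 - 2377)/(-3259 - 6603) = ((10515 - 16015) - 32425) - 7631/(-9862) = (-5500 - 32425) - 7631*(-1/9862) = -37925 + 7631/9862 = -374008719/9862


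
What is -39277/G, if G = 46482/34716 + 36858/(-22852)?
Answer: 649158826393/4528243 ≈ 1.4336e+5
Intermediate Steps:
G = -4528243/16527709 (G = 46482*(1/34716) + 36858*(-1/22852) = 7747/5786 - 18429/11426 = -4528243/16527709 ≈ -0.27398)
-39277/G = -39277/(-4528243/16527709) = -39277*(-16527709/4528243) = 649158826393/4528243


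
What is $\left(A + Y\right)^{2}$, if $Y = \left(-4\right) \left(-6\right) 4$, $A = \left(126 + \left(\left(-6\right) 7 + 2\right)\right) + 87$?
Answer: $72361$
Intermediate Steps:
$A = 173$ ($A = \left(126 + \left(-42 + 2\right)\right) + 87 = \left(126 - 40\right) + 87 = 86 + 87 = 173$)
$Y = 96$ ($Y = 24 \cdot 4 = 96$)
$\left(A + Y\right)^{2} = \left(173 + 96\right)^{2} = 269^{2} = 72361$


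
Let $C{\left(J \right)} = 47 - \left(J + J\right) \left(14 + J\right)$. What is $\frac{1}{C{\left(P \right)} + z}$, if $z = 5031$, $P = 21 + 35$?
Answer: $- \frac{1}{2762} \approx -0.00036206$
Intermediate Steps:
$P = 56$
$C{\left(J \right)} = 47 - 2 J \left(14 + J\right)$
$\frac{1}{C{\left(P \right)} + z} = \frac{1}{\left(47 - 1568 - 2 \cdot 56^{2}\right) + 5031} = \frac{1}{\left(47 - 1568 - 6272\right) + 5031} = \frac{1}{-7793 + 5031} = \frac{1}{-2762} = - \frac{1}{2762}$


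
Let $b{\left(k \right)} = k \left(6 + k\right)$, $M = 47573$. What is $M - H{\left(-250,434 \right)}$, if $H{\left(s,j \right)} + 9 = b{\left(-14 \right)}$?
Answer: $47470$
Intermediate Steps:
$H{\left(s,j \right)} = 103$ ($H{\left(s,j \right)} = -9 - 14 \left(6 - 14\right) = -9 - -112 = -9 + 112 = 103$)
$M - H{\left(-250,434 \right)} = 47573 - 103 = 47470$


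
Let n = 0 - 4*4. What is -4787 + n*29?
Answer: -5251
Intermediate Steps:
n = -16 (n = 0 - 16 = -16)
-4787 + n*29 = -4787 - 16*29 = -4787 - 464 = -5251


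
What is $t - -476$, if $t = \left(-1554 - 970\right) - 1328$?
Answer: $-3376$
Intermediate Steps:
$t = -3852$ ($t = -2524 - 1328 = -3852$)
$t - -476 = -3852 - -476 = -3852 + 476 = -3376$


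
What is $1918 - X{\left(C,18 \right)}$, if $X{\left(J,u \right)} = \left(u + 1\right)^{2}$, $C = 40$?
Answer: $1557$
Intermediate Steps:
$X{\left(J,u \right)} = \left(1 + u\right)^{2}$
$1918 - X{\left(C,18 \right)} = 1918 - \left(1 + 18\right)^{2} = 1918 - 19^{2} = 1918 - 361 = 1557$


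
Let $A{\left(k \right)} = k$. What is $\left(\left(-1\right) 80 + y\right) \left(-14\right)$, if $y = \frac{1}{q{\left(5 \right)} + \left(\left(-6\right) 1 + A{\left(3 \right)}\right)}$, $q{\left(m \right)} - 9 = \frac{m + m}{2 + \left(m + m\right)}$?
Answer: $\frac{45836}{41} \approx 1118.0$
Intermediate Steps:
$q{\left(m \right)} = 9 + \frac{2 m}{2 + 2 m}$ ($q{\left(m \right)} = 9 + \frac{m + m}{2 + \left(m + m\right)} = 9 + \frac{2 m}{2 + 2 m}$)
$y = \frac{6}{41}$ ($y = \frac{1}{\frac{9 + 10 \cdot 5}{1 + 5} + \left(\left(-6\right) 1 + 3\right)} = \frac{1}{\frac{9 + 50}{6} + \left(-6 + 3\right)} = \frac{1}{\frac{1}{6} \cdot 59 - 3} = \frac{1}{\frac{59}{6} - 3} = \frac{1}{\frac{41}{6}} = \frac{6}{41} \approx 0.14634$)
$\left(\left(-1\right) 80 + y\right) \left(-14\right) = \left(\left(-1\right) 80 + \frac{6}{41}\right) \left(-14\right) = \left(-80 + \frac{6}{41}\right) \left(-14\right) = \left(- \frac{3274}{41}\right) \left(-14\right) = \frac{45836}{41}$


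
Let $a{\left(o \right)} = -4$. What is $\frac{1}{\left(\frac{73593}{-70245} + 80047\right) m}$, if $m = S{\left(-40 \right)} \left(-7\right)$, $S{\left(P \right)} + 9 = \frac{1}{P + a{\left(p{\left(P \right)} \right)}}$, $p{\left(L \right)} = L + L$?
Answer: $\frac{24530}{124014593613} \approx 1.978 \cdot 10^{-7}$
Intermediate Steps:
$p{\left(L \right)} = 2 L$
$S{\left(P \right)} = -9 + \frac{1}{-4 + P}$ ($S{\left(P \right)} = -9 + \frac{1}{P - 4} = -9 + \frac{1}{-4 + P}$)
$m = \frac{2779}{44}$ ($m = \frac{37 - -360}{-4 - 40} \left(-7\right) = \frac{37 + 360}{-44} \left(-7\right) = \left(- \frac{1}{44}\right) 397 \left(-7\right) = \left(- \frac{397}{44}\right) \left(-7\right) = \frac{2779}{44} \approx 63.159$)
$\frac{1}{\left(\frac{73593}{-70245} + 80047\right) m} = \frac{1}{\left(\frac{73593}{-70245} + 80047\right) \frac{2779}{44}} = \frac{1}{73593 \left(- \frac{1}{70245}\right) + 80047} \cdot \frac{44}{2779} = \frac{1}{- \frac{8177}{7805} + 80047} \cdot \frac{44}{2779} = \frac{1}{\frac{624758658}{7805}} \cdot \frac{44}{2779} = \frac{7805}{624758658} \cdot \frac{44}{2779} = \frac{24530}{124014593613}$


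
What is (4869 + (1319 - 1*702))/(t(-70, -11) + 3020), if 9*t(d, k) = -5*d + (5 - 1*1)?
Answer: 633/353 ≈ 1.7932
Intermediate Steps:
t(d, k) = 4/9 - 5*d/9 (t(d, k) = (-5*d + (5 - 1*1))/9 = (-5*d + (5 - 1))/9 = (-5*d + 4)/9 = (4 - 5*d)/9 = 4/9 - 5*d/9)
(4869 + (1319 - 1*702))/(t(-70, -11) + 3020) = (4869 + (1319 - 1*702))/((4/9 - 5/9*(-70)) + 3020) = (4869 + (1319 - 702))/((4/9 + 350/9) + 3020) = (4869 + 617)/(118/3 + 3020) = 5486/(9178/3) = 5486*(3/9178) = 633/353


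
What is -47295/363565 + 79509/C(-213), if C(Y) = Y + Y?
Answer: -1928455817/10325246 ≈ -186.77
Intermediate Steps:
C(Y) = 2*Y
-47295/363565 + 79509/C(-213) = -47295/363565 + 79509/((2*(-213))) = -47295*1/363565 + 79509/(-426) = -9459/72713 + 79509*(-1/426) = -9459/72713 - 26503/142 = -1928455817/10325246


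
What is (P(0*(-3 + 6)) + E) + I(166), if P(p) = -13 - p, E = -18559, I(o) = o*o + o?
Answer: 9150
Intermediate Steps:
I(o) = o + o**2 (I(o) = o**2 + o = o + o**2)
(P(0*(-3 + 6)) + E) + I(166) = ((-13 - 0*(-3 + 6)) - 18559) + 166*(1 + 166) = ((-13 - 0*3) - 18559) + 166*167 = ((-13 - 1*0) - 18559) + 27722 = ((-13 + 0) - 18559) + 27722 = (-13 - 18559) + 27722 = -18572 + 27722 = 9150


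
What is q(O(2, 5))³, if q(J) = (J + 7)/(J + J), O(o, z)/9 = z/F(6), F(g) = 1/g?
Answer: 21253933/157464000 ≈ 0.13498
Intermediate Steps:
F(g) = 1/g
O(o, z) = 54*z (O(o, z) = 9*(z/(1/6)) = 9*(z/(⅙)) = 9*(z*6) = 9*(6*z) = 54*z)
q(J) = (7 + J)/(2*J) (q(J) = (7 + J)/((2*J)) = (7 + J)*(1/(2*J)) = (7 + J)/(2*J))
q(O(2, 5))³ = ((7 + 54*5)/(2*((54*5))))³ = ((½)*(7 + 270)/270)³ = ((½)*(1/270)*277)³ = (277/540)³ = 21253933/157464000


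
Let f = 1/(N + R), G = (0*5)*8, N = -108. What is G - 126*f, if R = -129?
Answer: 42/79 ≈ 0.53165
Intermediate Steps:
G = 0 (G = 0*8 = 0)
f = -1/237 (f = 1/(-108 - 129) = 1/(-237) = -1/237 ≈ -0.0042194)
G - 126*f = 0 - 126*(-1/237) = 0 + 42/79 = 42/79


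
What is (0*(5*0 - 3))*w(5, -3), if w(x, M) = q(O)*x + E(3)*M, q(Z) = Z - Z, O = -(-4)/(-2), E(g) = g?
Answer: 0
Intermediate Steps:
O = -2 (O = -(-4)*(-1)/2 = -1*2 = -2)
q(Z) = 0
w(x, M) = 3*M (w(x, M) = 0*x + 3*M = 0 + 3*M = 3*M)
(0*(5*0 - 3))*w(5, -3) = (0*(5*0 - 3))*(3*(-3)) = (0*(0 - 3))*(-9) = (0*(-3))*(-9) = 0*(-9) = 0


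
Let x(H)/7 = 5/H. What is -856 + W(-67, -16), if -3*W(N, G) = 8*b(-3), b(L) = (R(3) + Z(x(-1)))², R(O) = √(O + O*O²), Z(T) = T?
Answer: -12608/3 + 560*√30/3 ≈ -3180.3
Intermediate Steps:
x(H) = 35/H (x(H) = 7*(5/H) = 35/H)
R(O) = √(O + O³)
b(L) = (-35 + √30)² (b(L) = (√(3 + 3³) + 35/(-1))² = (√(3 + 27) + 35*(-1))² = (√30 - 35)² = (-35 + √30)²)
W(N, G) = -8*(-35 + √30)²/3
-856 + W(-67, -16) = -856 + (-10040/3 + 560*√30/3) = -12608/3 + 560*√30/3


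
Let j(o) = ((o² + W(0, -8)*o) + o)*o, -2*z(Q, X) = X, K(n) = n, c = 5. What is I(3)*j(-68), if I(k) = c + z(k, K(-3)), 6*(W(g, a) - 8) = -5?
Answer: -5395052/3 ≈ -1.7984e+6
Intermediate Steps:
W(g, a) = 43/6 (W(g, a) = 8 + (⅙)*(-5) = 8 - ⅚ = 43/6)
z(Q, X) = -X/2
I(k) = 13/2 (I(k) = 5 - ½*(-3) = 5 + 3/2 = 13/2)
j(o) = o*(o² + 49*o/6) (j(o) = ((o² + 43*o/6) + o)*o = (o² + 49*o/6)*o = o*(o² + 49*o/6))
I(3)*j(-68) = 13*((-68)²*(49/6 - 68))/2 = 13*(4624*(-359/6))/2 = (13/2)*(-830008/3) = -5395052/3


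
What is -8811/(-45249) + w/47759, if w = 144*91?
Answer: 337915815/720348997 ≈ 0.46910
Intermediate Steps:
w = 13104
-8811/(-45249) + w/47759 = -8811/(-45249) + 13104/47759 = -8811*(-1/45249) + 13104*(1/47759) = 2937/15083 + 13104/47759 = 337915815/720348997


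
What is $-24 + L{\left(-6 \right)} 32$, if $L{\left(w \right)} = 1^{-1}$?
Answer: $8$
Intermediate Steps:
$L{\left(w \right)} = 1$
$-24 + L{\left(-6 \right)} 32 = -24 + 1 \cdot 32 = -24 + 32 = 8$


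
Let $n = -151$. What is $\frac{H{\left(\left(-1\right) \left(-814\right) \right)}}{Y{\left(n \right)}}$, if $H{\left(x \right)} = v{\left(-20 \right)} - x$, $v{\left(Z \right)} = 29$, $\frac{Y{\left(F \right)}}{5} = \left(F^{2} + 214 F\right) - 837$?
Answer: $\frac{157}{10350} \approx 0.015169$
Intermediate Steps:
$Y{\left(F \right)} = -4185 + 5 F^{2} + 1070 F$ ($Y{\left(F \right)} = 5 \left(\left(F^{2} + 214 F\right) - 837\right) = 5 \left(-837 + F^{2} + 214 F\right) = -4185 + 5 F^{2} + 1070 F$)
$H{\left(x \right)} = 29 - x$
$\frac{H{\left(\left(-1\right) \left(-814\right) \right)}}{Y{\left(n \right)}} = \frac{29 - \left(-1\right) \left(-814\right)}{-4185 + 5 \left(-151\right)^{2} + 1070 \left(-151\right)} = \frac{29 - 814}{-4185 + 5 \cdot 22801 - 161570} = \frac{29 - 814}{-4185 + 114005 - 161570} = - \frac{785}{-51750} = \left(-785\right) \left(- \frac{1}{51750}\right) = \frac{157}{10350}$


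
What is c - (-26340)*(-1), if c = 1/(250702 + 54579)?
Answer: -8041101539/305281 ≈ -26340.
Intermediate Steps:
c = 1/305281 ≈ 3.2757e-6
c - (-26340)*(-1) = 1/305281 - (-26340)*(-1) = 1/305281 - 1*26340 = 1/305281 - 26340 = -8041101539/305281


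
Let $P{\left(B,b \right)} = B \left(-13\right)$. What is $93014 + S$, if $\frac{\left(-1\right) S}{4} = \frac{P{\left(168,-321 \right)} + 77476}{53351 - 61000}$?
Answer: $\frac{711765254}{7649} \approx 93053.0$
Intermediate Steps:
$P{\left(B,b \right)} = - 13 B$
$S = \frac{301168}{7649}$ ($S = - 4 \frac{\left(-13\right) 168 + 77476}{53351 - 61000} = - 4 \frac{-2184 + 77476}{-7649} = - 4 \cdot 75292 \left(- \frac{1}{7649}\right) = \left(-4\right) \left(- \frac{75292}{7649}\right) = \frac{301168}{7649} \approx 39.374$)
$93014 + S = 93014 + \frac{301168}{7649} = \frac{711765254}{7649}$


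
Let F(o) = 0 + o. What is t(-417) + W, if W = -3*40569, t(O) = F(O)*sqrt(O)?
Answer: -121707 - 417*I*sqrt(417) ≈ -1.2171e+5 - 8515.4*I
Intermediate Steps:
F(o) = o
t(O) = O**(3/2) (t(O) = O*sqrt(O) = O**(3/2))
W = -121707
t(-417) + W = (-417)**(3/2) - 121707 = -417*I*sqrt(417) - 121707 = -121707 - 417*I*sqrt(417)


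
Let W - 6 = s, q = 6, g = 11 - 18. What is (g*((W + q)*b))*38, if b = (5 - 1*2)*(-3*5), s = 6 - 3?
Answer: 179550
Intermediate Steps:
g = -7
s = 3
W = 9 (W = 6 + 3 = 9)
b = -45 (b = (5 - 2)*(-15) = 3*(-15) = -45)
(g*((W + q)*b))*38 = -7*(9 + 6)*(-45)*38 = -105*(-45)*38 = -7*(-675)*38 = 4725*38 = 179550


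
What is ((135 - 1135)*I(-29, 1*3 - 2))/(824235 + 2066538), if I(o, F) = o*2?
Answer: 58000/2890773 ≈ 0.020064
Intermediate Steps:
I(o, F) = 2*o
((135 - 1135)*I(-29, 1*3 - 2))/(824235 + 2066538) = ((135 - 1135)*(2*(-29)))/(824235 + 2066538) = -1000*(-58)/2890773 = 58000*(1/2890773) = 58000/2890773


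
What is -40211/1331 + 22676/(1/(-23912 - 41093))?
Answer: -1961965088991/1331 ≈ -1.4741e+9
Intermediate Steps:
-40211/1331 + 22676/(1/(-23912 - 41093)) = -40211*1/1331 + 22676/(1/(-65005)) = -40211/1331 + 22676/(-1/65005) = -40211/1331 + 22676*(-65005) = -40211/1331 - 1474053380 = -1961965088991/1331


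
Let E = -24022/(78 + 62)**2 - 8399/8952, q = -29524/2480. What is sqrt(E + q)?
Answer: I*sqrt(82953153610473)/2428230 ≈ 3.7508*I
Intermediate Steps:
q = -7381/620 (q = -29524*1/2480 = -7381/620 ≈ -11.905)
E = -5932271/2741550 (E = -24022/(140**2) - 8399*1/8952 = -24022/19600 - 8399/8952 = -24022*1/19600 - 8399/8952 = -12011/9800 - 8399/8952 = -5932271/2741550 ≈ -2.1638)
sqrt(E + q) = sqrt(-5932271/2741550 - 7381/620) = sqrt(-2391338857/169976100) = I*sqrt(82953153610473)/2428230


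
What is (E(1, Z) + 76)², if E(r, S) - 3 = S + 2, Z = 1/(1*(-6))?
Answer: 235225/36 ≈ 6534.0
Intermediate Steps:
Z = -⅙ (Z = 1*(-⅙) = -⅙ ≈ -0.16667)
E(r, S) = 5 + S (E(r, S) = 3 + (S + 2) = 3 + (2 + S) = 5 + S)
(E(1, Z) + 76)² = ((5 - ⅙) + 76)² = (29/6 + 76)² = (485/6)² = 235225/36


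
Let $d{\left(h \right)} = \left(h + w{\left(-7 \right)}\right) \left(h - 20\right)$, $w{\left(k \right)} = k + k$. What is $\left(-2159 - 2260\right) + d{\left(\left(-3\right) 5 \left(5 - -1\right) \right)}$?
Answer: $7021$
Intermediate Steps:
$w{\left(k \right)} = 2 k$
$d{\left(h \right)} = \left(-20 + h\right) \left(-14 + h\right)$ ($d{\left(h \right)} = \left(h + 2 \left(-7\right)\right) \left(h - 20\right) = \left(h - 14\right) \left(-20 + h\right) = \left(-14 + h\right) \left(-20 + h\right) = \left(-20 + h\right) \left(-14 + h\right)$)
$\left(-2159 - 2260\right) + d{\left(\left(-3\right) 5 \left(5 - -1\right) \right)} = \left(-2159 - 2260\right) + \left(280 + \left(\left(-3\right) 5 \left(5 - -1\right)\right)^{2} - 34 \left(-3\right) 5 \left(5 - -1\right)\right) = -4419 + \left(280 + \left(- 15 \left(5 + 1\right)\right)^{2} - 34 \left(- 15 \left(5 + 1\right)\right)\right) = -4419 + \left(280 + \left(\left(-15\right) 6\right)^{2} - 34 \left(\left(-15\right) 6\right)\right) = -4419 + \left(280 + \left(-90\right)^{2} - -3060\right) = -4419 + \left(280 + 8100 + 3060\right) = -4419 + 11440 = 7021$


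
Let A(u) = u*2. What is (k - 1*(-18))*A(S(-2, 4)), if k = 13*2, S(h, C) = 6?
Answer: 528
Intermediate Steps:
k = 26
A(u) = 2*u
(k - 1*(-18))*A(S(-2, 4)) = (26 - 1*(-18))*(2*6) = (26 + 18)*12 = 44*12 = 528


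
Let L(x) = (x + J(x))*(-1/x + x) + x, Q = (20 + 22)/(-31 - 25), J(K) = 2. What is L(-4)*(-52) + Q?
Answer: -731/4 ≈ -182.75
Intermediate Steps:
Q = -3/4 (Q = 42/(-56) = 42*(-1/56) = -3/4 ≈ -0.75000)
L(x) = x + (2 + x)*(x - 1/x) (L(x) = (x + 2)*(-1/x + x) + x = (2 + x)*(x - 1/x) + x = x + (2 + x)*(x - 1/x))
L(-4)*(-52) + Q = (-1 + (-4)**2 - 2/(-4) + 3*(-4))*(-52) - 3/4 = (-1 + 16 - 2*(-1/4) - 12)*(-52) - 3/4 = (-1 + 16 + 1/2 - 12)*(-52) - 3/4 = (7/2)*(-52) - 3/4 = -182 - 3/4 = -731/4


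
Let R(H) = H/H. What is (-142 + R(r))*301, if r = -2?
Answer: -42441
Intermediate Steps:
R(H) = 1
(-142 + R(r))*301 = (-142 + 1)*301 = -141*301 = -42441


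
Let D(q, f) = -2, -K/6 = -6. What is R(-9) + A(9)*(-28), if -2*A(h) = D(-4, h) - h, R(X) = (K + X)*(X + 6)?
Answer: -235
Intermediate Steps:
K = 36 (K = -6*(-6) = 36)
R(X) = (6 + X)*(36 + X) (R(X) = (36 + X)*(X + 6) = (36 + X)*(6 + X) = (6 + X)*(36 + X))
A(h) = 1 + h/2 (A(h) = -(-2 - h)/2 = 1 + h/2)
R(-9) + A(9)*(-28) = (216 + (-9)² + 42*(-9)) + (1 + (½)*9)*(-28) = (216 + 81 - 378) + (1 + 9/2)*(-28) = -81 + (11/2)*(-28) = -81 - 154 = -235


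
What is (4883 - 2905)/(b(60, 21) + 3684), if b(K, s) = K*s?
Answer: 989/2472 ≈ 0.40008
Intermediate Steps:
(4883 - 2905)/(b(60, 21) + 3684) = (4883 - 2905)/(60*21 + 3684) = 1978/(1260 + 3684) = 1978/4944 = 1978*(1/4944) = 989/2472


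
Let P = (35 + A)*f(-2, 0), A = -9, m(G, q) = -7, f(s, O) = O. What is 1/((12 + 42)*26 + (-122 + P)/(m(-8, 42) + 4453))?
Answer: 2223/3121031 ≈ 0.00071226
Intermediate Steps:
P = 0 (P = (35 - 9)*0 = 26*0 = 0)
1/((12 + 42)*26 + (-122 + P)/(m(-8, 42) + 4453)) = 1/((12 + 42)*26 + (-122 + 0)/(-7 + 4453)) = 1/(54*26 - 122/4446) = 1/(1404 - 122*1/4446) = 1/(1404 - 61/2223) = 1/(3121031/2223) = 2223/3121031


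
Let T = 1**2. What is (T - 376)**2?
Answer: 140625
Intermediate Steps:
T = 1
(T - 376)**2 = (1 - 376)**2 = (-375)**2 = 140625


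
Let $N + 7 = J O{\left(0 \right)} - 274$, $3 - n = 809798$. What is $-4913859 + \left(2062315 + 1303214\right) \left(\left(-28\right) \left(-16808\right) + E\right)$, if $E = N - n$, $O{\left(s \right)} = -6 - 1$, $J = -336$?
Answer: $4316252373351$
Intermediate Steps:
$O{\left(s \right)} = -7$ ($O{\left(s \right)} = -6 - 1 = -7$)
$n = -809795$ ($n = 3 - 809798 = -809795$)
$N = 2071$ ($N = -7 - -2078 = -7 + \left(2352 - 274\right) = -7 + 2078 = 2071$)
$E = 811866$ ($E = 2071 - -809795 = 2071 + 809795 = 811866$)
$-4913859 + \left(2062315 + 1303214\right) \left(\left(-28\right) \left(-16808\right) + E\right) = -4913859 + \left(2062315 + 1303214\right) \left(\left(-28\right) \left(-16808\right) + 811866\right) = -4913859 + 3365529 \left(470624 + 811866\right) = -4913859 + 3365529 \cdot 1282490 = -4913859 + 4316257287210 = 4316252373351$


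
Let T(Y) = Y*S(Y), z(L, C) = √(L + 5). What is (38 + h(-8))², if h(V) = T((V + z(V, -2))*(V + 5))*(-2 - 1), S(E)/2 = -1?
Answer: 32152 - 6552*I*√3 ≈ 32152.0 - 11348.0*I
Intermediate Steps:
z(L, C) = √(5 + L)
S(E) = -2 (S(E) = 2*(-1) = -2)
T(Y) = -2*Y (T(Y) = Y*(-2) = -2*Y)
h(V) = 6*(5 + V)*(V + √(5 + V)) (h(V) = (-2*(V + √(5 + V))*(V + 5))*(-2 - 1) = -2*(V + √(5 + V))*(5 + V)*(-3) = -2*(5 + V)*(V + √(5 + V))*(-3) = 6*(5 + V)*(V + √(5 + V)))
(38 + h(-8))² = (38 + (6*(-8)² + 30*(-8) + 30*√(5 - 8) + 6*(-8)*√(5 - 8)))² = (38 + (6*64 - 240 + 30*√(-3) + 6*(-8)*√(-3)))² = (38 + (384 - 240 + 30*(I*√3) + 6*(-8)*(I*√3)))² = (38 + (384 - 240 + 30*I*√3 - 48*I*√3))² = (38 + (144 - 18*I*√3))² = (182 - 18*I*√3)²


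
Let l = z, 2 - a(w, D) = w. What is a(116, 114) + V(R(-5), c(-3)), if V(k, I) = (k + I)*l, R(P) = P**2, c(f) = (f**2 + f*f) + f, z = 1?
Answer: -74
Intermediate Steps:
a(w, D) = 2 - w
l = 1
c(f) = f + 2*f**2 (c(f) = (f**2 + f**2) + f = 2*f**2 + f = f + 2*f**2)
V(k, I) = I + k (V(k, I) = (k + I)*1 = (I + k)*1 = I + k)
a(116, 114) + V(R(-5), c(-3)) = (2 - 1*116) + (-3*(1 + 2*(-3)) + (-5)**2) = (2 - 116) + (-3*(1 - 6) + 25) = -114 + (-3*(-5) + 25) = -114 + (15 + 25) = -114 + 40 = -74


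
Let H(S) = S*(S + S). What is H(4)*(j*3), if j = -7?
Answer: -672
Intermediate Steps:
H(S) = 2*S**2 (H(S) = S*(2*S) = 2*S**2)
H(4)*(j*3) = (2*4**2)*(-7*3) = (2*16)*(-21) = 32*(-21) = -672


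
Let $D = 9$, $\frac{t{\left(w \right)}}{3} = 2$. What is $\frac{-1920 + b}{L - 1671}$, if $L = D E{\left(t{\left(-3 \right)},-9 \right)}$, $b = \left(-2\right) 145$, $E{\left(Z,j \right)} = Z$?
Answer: $\frac{2210}{1617} \approx 1.3667$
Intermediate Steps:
$t{\left(w \right)} = 6$ ($t{\left(w \right)} = 3 \cdot 2 = 6$)
$b = -290$
$L = 54$ ($L = 9 \cdot 6 = 54$)
$\frac{-1920 + b}{L - 1671} = \frac{-1920 - 290}{54 - 1671} = - \frac{2210}{-1617} = \left(-2210\right) \left(- \frac{1}{1617}\right) = \frac{2210}{1617}$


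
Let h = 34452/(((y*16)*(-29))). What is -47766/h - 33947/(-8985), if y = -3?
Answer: -63457381/32945 ≈ -1926.2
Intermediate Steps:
h = 99/4 (h = 34452/((-3*16*(-29))) = 34452/((-48*(-29))) = 34452/1392 = 34452*(1/1392) = 99/4 ≈ 24.750)
-47766/h - 33947/(-8985) = -47766/99/4 - 33947/(-8985) = -47766*4/99 - 33947*(-1/8985) = -63688/33 + 33947/8985 = -63457381/32945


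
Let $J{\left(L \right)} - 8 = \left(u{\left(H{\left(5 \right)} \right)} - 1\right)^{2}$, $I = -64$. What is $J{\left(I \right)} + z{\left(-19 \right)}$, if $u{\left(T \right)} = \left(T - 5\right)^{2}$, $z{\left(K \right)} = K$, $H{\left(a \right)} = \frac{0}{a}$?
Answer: $565$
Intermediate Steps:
$H{\left(a \right)} = 0$
$u{\left(T \right)} = \left(-5 + T\right)^{2}$
$J{\left(L \right)} = 584$ ($J{\left(L \right)} = 8 + \left(\left(-5 + 0\right)^{2} - 1\right)^{2} = 8 + \left(\left(-5\right)^{2} - 1\right)^{2} = 8 + \left(25 - 1\right)^{2} = 8 + 24^{2} = 8 + 576 = 584$)
$J{\left(I \right)} + z{\left(-19 \right)} = 584 - 19 = 565$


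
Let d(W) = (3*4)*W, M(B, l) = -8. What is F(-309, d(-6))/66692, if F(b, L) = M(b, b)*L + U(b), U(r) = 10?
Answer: 293/33346 ≈ 0.0087867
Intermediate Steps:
d(W) = 12*W
F(b, L) = 10 - 8*L (F(b, L) = -8*L + 10 = 10 - 8*L)
F(-309, d(-6))/66692 = (10 - 96*(-6))/66692 = (10 - 8*(-72))*(1/66692) = (10 + 576)*(1/66692) = 586*(1/66692) = 293/33346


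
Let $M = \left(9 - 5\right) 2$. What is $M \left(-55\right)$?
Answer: $-440$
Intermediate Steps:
$M = 8$ ($M = 4 \cdot 2 = 8$)
$M \left(-55\right) = 8 \left(-55\right) = -440$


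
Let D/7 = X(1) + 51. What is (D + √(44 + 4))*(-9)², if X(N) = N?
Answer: 29484 + 324*√3 ≈ 30045.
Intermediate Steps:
D = 364 (D = 7*(1 + 51) = 7*52 = 364)
(D + √(44 + 4))*(-9)² = (364 + √(44 + 4))*(-9)² = (364 + √48)*81 = (364 + 4*√3)*81 = 29484 + 324*√3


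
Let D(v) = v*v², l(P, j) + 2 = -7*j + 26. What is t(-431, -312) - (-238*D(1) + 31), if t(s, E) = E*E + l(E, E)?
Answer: 99759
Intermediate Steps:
l(P, j) = 24 - 7*j (l(P, j) = -2 + (-7*j + 26) = -2 + (26 - 7*j) = 24 - 7*j)
D(v) = v³
t(s, E) = 24 + E² - 7*E (t(s, E) = E*E + (24 - 7*E) = E² + (24 - 7*E) = 24 + E² - 7*E)
t(-431, -312) - (-238*D(1) + 31) = (24 + (-312)² - 7*(-312)) - (-238*1³ + 31) = (24 + 97344 + 2184) - (-238*1 + 31) = 99552 - (-238 + 31) = 99552 - 1*(-207) = 99552 + 207 = 99759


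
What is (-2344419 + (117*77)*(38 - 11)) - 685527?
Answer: -2786703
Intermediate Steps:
(-2344419 + (117*77)*(38 - 11)) - 685527 = (-2344419 + 9009*27) - 685527 = (-2344419 + 243243) - 685527 = -2101176 - 685527 = -2786703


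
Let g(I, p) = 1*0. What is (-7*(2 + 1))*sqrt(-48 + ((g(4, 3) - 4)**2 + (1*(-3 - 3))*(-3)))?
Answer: -21*I*sqrt(14) ≈ -78.575*I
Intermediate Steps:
g(I, p) = 0
(-7*(2 + 1))*sqrt(-48 + ((g(4, 3) - 4)**2 + (1*(-3 - 3))*(-3))) = (-7*(2 + 1))*sqrt(-48 + ((0 - 4)**2 + (1*(-3 - 3))*(-3))) = (-7*3)*sqrt(-48 + ((-4)**2 + (1*(-6))*(-3))) = -21*sqrt(-48 + (16 - 6*(-3))) = -21*sqrt(-48 + (16 + 18)) = -21*sqrt(-48 + 34) = -21*I*sqrt(14)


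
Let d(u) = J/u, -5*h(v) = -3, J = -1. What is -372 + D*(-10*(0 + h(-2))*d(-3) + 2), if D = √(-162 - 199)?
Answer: -372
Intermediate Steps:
D = 19*I (D = √(-361) = 19*I ≈ 19.0*I)
h(v) = ⅗ (h(v) = -⅕*(-3) = ⅗)
d(u) = -1/u
-372 + D*(-10*(0 + h(-2))*d(-3) + 2) = -372 + (19*I)*(-10*(0 + ⅗)*(-1/(-3)) + 2) = -372 + (19*I)*(-6*(-1*(-⅓)) + 2) = -372 + (19*I)*(-6/3 + 2) = -372 + (19*I)*(-10*⅕ + 2) = -372 + (19*I)*(-2 + 2) = -372 + (19*I)*0 = -372 + 0 = -372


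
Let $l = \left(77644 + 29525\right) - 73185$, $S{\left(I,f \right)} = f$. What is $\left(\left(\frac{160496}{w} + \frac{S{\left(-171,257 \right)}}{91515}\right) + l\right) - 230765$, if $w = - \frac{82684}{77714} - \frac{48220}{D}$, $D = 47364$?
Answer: $- \frac{3429875419900165498}{12523850720265} \approx -2.7387 \cdot 10^{5}$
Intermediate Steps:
$w = - \frac{136850251}{65729391}$ ($w = - \frac{82684}{77714} - \frac{48220}{47364} = \left(-82684\right) \frac{1}{77714} - \frac{12055}{11841} = - \frac{5906}{5551} - \frac{12055}{11841} = - \frac{136850251}{65729391} \approx -2.082$)
$l = 33984$ ($l = 107169 - 73185 = 33984$)
$\left(\left(\frac{160496}{w} + \frac{S{\left(-171,257 \right)}}{91515}\right) + l\right) - 230765 = \left(\left(\frac{160496}{- \frac{136850251}{65729391}} + \frac{257}{91515}\right) + 33984\right) - 230765 = \left(\left(160496 \left(- \frac{65729391}{136850251}\right) + 257 \cdot \frac{1}{91515}\right) + 33984\right) - 230765 = \left(\left(- \frac{10549304337936}{136850251} + \frac{257}{91515}\right) + 33984\right) - 230765 = \left(- \frac{965419551315698533}{12523850720265} + 33984\right) - 230765 = - \frac{539809008438212773}{12523850720265} - 230765 = - \frac{3429875419900165498}{12523850720265}$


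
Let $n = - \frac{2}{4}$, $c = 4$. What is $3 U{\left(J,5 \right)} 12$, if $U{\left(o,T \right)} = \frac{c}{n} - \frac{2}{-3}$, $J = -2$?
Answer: $-264$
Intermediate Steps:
$n = - \frac{1}{2}$ ($n = \left(-2\right) \frac{1}{4} = - \frac{1}{2} \approx -0.5$)
$U{\left(o,T \right)} = - \frac{22}{3}$ ($U{\left(o,T \right)} = \frac{4}{- \frac{1}{2}} - \frac{2}{-3} = 4 \left(-2\right) - - \frac{2}{3} = -8 + \frac{2}{3} = - \frac{22}{3}$)
$3 U{\left(J,5 \right)} 12 = 3 \left(- \frac{22}{3}\right) 12 = \left(-22\right) 12 = -264$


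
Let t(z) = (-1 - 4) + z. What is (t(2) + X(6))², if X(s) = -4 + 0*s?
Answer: 49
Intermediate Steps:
t(z) = -5 + z
X(s) = -4 (X(s) = -4 + 0 = -4)
(t(2) + X(6))² = ((-5 + 2) - 4)² = (-3 - 4)² = (-7)² = 49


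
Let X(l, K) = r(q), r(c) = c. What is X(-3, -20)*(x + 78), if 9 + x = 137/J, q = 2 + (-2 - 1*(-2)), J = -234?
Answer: 16009/117 ≈ 136.83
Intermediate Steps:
q = 2 (q = 2 + (-2 + 2) = 2 + 0 = 2)
x = -2243/234 (x = -9 + 137/(-234) = -9 + 137*(-1/234) = -9 - 137/234 = -2243/234 ≈ -9.5855)
X(l, K) = 2
X(-3, -20)*(x + 78) = 2*(-2243/234 + 78) = 2*(16009/234) = 16009/117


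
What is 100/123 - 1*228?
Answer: -27944/123 ≈ -227.19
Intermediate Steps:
100/123 - 1*228 = 100*(1/123) - 228 = 100/123 - 228 = -27944/123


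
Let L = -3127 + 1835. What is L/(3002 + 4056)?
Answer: -646/3529 ≈ -0.18305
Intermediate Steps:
L = -1292
L/(3002 + 4056) = -1292/(3002 + 4056) = -1292/7058 = -1292*1/7058 = -646/3529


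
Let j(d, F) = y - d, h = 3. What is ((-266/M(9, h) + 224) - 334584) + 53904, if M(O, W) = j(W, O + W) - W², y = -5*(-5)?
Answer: -3646194/13 ≈ -2.8048e+5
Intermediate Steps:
y = 25
j(d, F) = 25 - d
M(O, W) = 25 - W - W² (M(O, W) = (25 - W) - W² = 25 - W - W²)
((-266/M(9, h) + 224) - 334584) + 53904 = ((-266/(25 - 1*3 - 1*3²) + 224) - 334584) + 53904 = ((-266/(25 - 3 - 1*9) + 224) - 334584) + 53904 = ((-266/(25 - 3 - 9) + 224) - 334584) + 53904 = ((-266/13 + 224) - 334584) + 53904 = (2646/13 - 334584) + 53904 = -4346946/13 + 53904 = -3646194/13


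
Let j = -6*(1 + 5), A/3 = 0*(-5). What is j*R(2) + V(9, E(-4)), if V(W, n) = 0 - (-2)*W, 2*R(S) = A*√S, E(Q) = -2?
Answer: 18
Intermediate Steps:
A = 0 (A = 3*(0*(-5)) = 3*0 = 0)
R(S) = 0 (R(S) = (0*√S)/2 = (½)*0 = 0)
V(W, n) = 2*W (V(W, n) = 0 + 2*W = 2*W)
j = -36 (j = -6*6 = -36)
j*R(2) + V(9, E(-4)) = -36*0 + 2*9 = 0 + 18 = 18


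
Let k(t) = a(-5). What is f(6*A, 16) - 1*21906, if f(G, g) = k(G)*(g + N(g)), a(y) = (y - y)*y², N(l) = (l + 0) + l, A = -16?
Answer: -21906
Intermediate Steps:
N(l) = 2*l (N(l) = l + l = 2*l)
a(y) = 0 (a(y) = 0*y² = 0)
k(t) = 0
f(G, g) = 0 (f(G, g) = 0*(g + 2*g) = 0*(3*g) = 0)
f(6*A, 16) - 1*21906 = 0 - 1*21906 = 0 - 21906 = -21906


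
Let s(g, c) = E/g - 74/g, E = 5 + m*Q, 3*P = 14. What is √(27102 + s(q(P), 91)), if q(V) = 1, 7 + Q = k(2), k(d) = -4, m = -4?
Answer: √27077 ≈ 164.55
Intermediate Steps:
P = 14/3 (P = (⅓)*14 = 14/3 ≈ 4.6667)
Q = -11 (Q = -7 - 4 = -11)
E = 49 (E = 5 - 4*(-11) = 5 + 44 = 49)
s(g, c) = -25/g (s(g, c) = 49/g - 74/g = -25/g)
√(27102 + s(q(P), 91)) = √(27102 - 25/1) = √(27102 - 25*1) = √(27102 - 25) = √27077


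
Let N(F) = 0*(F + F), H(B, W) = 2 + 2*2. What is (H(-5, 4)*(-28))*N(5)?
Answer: 0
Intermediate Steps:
H(B, W) = 6 (H(B, W) = 2 + 4 = 6)
N(F) = 0 (N(F) = 0*(2*F) = 0)
(H(-5, 4)*(-28))*N(5) = (6*(-28))*0 = -168*0 = 0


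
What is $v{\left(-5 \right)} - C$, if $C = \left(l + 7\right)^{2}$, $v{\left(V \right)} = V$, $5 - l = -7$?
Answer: $-366$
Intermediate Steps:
$l = 12$ ($l = 5 - -7 = 5 + 7 = 12$)
$C = 361$ ($C = \left(12 + 7\right)^{2} = 19^{2} = 361$)
$v{\left(-5 \right)} - C = -5 - 361 = -366$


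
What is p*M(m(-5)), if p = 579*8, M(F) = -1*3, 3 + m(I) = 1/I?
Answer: -13896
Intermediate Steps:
m(I) = -3 + 1/I
M(F) = -3
p = 4632
p*M(m(-5)) = 4632*(-3) = -13896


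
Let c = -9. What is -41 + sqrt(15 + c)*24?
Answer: -41 + 24*sqrt(6) ≈ 17.788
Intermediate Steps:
-41 + sqrt(15 + c)*24 = -41 + sqrt(15 - 9)*24 = -41 + sqrt(6)*24 = -41 + 24*sqrt(6)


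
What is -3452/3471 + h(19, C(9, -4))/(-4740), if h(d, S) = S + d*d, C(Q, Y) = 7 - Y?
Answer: -1471141/1371045 ≈ -1.0730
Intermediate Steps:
h(d, S) = S + d²
-3452/3471 + h(19, C(9, -4))/(-4740) = -3452/3471 + ((7 - 1*(-4)) + 19²)/(-4740) = -3452*1/3471 + ((7 + 4) + 361)*(-1/4740) = -3452/3471 + (11 + 361)*(-1/4740) = -3452/3471 + 372*(-1/4740) = -3452/3471 - 31/395 = -1471141/1371045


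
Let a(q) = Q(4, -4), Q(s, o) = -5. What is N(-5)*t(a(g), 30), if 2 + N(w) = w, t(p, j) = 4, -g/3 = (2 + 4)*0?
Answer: -28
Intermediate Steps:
g = 0 (g = -3*(2 + 4)*0 = -18*0 = -3*0 = 0)
a(q) = -5
N(w) = -2 + w
N(-5)*t(a(g), 30) = (-2 - 5)*4 = -7*4 = -28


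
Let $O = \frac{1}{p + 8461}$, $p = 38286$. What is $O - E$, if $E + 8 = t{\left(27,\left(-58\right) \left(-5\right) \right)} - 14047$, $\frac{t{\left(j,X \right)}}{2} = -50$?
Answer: $\frac{661703786}{46747} \approx 14155.0$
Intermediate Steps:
$t{\left(j,X \right)} = -100$ ($t{\left(j,X \right)} = 2 \left(-50\right) = -100$)
$O = \frac{1}{46747}$ ($O = \frac{1}{38286 + 8461} = \frac{1}{46747} \approx 2.1392 \cdot 10^{-5}$)
$E = -14155$ ($E = -8 - 14147 = -14155$)
$O - E = \frac{1}{46747} - -14155 = \frac{1}{46747} + 14155 = \frac{661703786}{46747}$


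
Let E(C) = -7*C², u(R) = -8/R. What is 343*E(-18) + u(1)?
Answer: -777932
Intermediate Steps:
343*E(-18) + u(1) = 343*(-7*(-18)²) - 8/1 = 343*(-7*324) - 8*1 = 343*(-2268) - 8 = -777924 - 8 = -777932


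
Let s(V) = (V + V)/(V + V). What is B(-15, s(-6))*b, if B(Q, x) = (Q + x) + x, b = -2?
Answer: 26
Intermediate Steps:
s(V) = 1 (s(V) = (2*V)/((2*V)) = (2*V)*(1/(2*V)) = 1)
B(Q, x) = Q + 2*x
B(-15, s(-6))*b = (-15 + 2*1)*(-2) = (-15 + 2)*(-2) = -13*(-2) = 26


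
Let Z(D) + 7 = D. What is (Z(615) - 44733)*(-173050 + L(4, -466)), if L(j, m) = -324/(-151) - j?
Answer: 1153022873750/151 ≈ 7.6359e+9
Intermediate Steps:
L(j, m) = 324/151 - j (L(j, m) = -324*(-1/151) - j = 324/151 - j)
Z(D) = -7 + D
(Z(615) - 44733)*(-173050 + L(4, -466)) = ((-7 + 615) - 44733)*(-173050 + (324/151 - 1*4)) = (608 - 44733)*(-173050 + (324/151 - 4)) = -44125*(-173050 - 280/151) = -44125*(-26130830/151) = 1153022873750/151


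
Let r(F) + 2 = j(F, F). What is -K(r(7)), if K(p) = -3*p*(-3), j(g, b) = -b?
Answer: 81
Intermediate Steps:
r(F) = -2 - F
K(p) = 9*p
-K(r(7)) = -9*(-2 - 1*7) = -9*(-2 - 7) = -9*(-9) = -1*(-81) = 81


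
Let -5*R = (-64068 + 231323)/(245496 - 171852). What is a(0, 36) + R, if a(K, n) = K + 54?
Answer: 3943325/73644 ≈ 53.546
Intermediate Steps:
a(K, n) = 54 + K
R = -33451/73644 (R = -(-64068 + 231323)/(5*(245496 - 171852)) = -33451/73644 ≈ -0.45423)
a(0, 36) + R = (54 + 0) - 33451/73644 = 54 - 33451/73644 = 3943325/73644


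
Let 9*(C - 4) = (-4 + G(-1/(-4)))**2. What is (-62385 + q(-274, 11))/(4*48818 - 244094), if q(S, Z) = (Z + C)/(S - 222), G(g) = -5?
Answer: 1289291/1008988 ≈ 1.2778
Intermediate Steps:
C = 13 (C = 4 + (-4 - 5)**2/9 = 4 + (1/9)*(-9)**2 = 4 + (1/9)*81 = 4 + 9 = 13)
q(S, Z) = (13 + Z)/(-222 + S) (q(S, Z) = (Z + 13)/(S - 222) = (13 + Z)/(-222 + S))
(-62385 + q(-274, 11))/(4*48818 - 244094) = (-62385 + (13 + 11)/(-222 - 274))/(4*48818 - 244094) = (-62385 + 24/(-496))/(195272 - 244094) = (-62385 - 1/496*24)/(-48822) = (-62385 - 3/62)*(-1/48822) = -3867873/62*(-1/48822) = 1289291/1008988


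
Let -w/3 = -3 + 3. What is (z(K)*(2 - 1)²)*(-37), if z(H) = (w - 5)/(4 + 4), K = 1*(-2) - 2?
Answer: 185/8 ≈ 23.125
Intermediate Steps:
w = 0 (w = -3*(-3 + 3) = -3*0 = 0)
K = -4 (K = -2 - 2 = -4)
z(H) = -5/8 (z(H) = (0 - 5)/(4 + 4) = -5/8)
(z(K)*(2 - 1)²)*(-37) = -5*(2 - 1)²/8*(-37) = -5/8*1²*(-37) = -5/8*1*(-37) = -5/8*(-37) = 185/8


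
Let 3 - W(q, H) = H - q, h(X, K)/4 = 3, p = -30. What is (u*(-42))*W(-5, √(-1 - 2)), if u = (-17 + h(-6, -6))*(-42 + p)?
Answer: 30240 + 15120*I*√3 ≈ 30240.0 + 26189.0*I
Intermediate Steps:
h(X, K) = 12 (h(X, K) = 4*3 = 12)
u = 360 (u = (-17 + 12)*(-42 - 30) = -5*(-72) = 360)
W(q, H) = 3 + q - H (W(q, H) = 3 - (H - q) = 3 + (q - H) = 3 + q - H)
(u*(-42))*W(-5, √(-1 - 2)) = (360*(-42))*(3 - 5 - √(-1 - 2)) = -15120*(3 - 5 - √(-3)) = -15120*(3 - 5 - I*√3) = -15120*(-2 - I*√3) = 30240 + 15120*I*√3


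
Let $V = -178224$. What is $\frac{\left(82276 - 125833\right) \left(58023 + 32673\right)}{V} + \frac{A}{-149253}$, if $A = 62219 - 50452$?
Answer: $\frac{24567240446717}{1108352778} \approx 22166.0$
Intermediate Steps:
$A = 11767$
$\frac{\left(82276 - 125833\right) \left(58023 + 32673\right)}{V} + \frac{A}{-149253} = \frac{\left(82276 - 125833\right) \left(58023 + 32673\right)}{-178224} + \frac{11767}{-149253} = \left(-43557\right) 90696 \left(- \frac{1}{178224}\right) + 11767 \left(- \frac{1}{149253}\right) = \left(-3950445672\right) \left(- \frac{1}{178224}\right) - \frac{11767}{149253} = \frac{164601903}{7426} - \frac{11767}{149253} = \frac{24567240446717}{1108352778}$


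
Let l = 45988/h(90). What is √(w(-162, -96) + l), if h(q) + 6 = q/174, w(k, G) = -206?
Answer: I*√217258554/159 ≈ 92.703*I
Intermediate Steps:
h(q) = -6 + q/174
l = -1333652/159 (l = 45988/(-6 + (1/174)*90) = 45988/(-6 + 15/29) = 45988/(-159/29) = 45988*(-29/159) = -1333652/159 ≈ -8387.8)
√(w(-162, -96) + l) = √(-206 - 1333652/159) = √(-1366406/159) = I*√217258554/159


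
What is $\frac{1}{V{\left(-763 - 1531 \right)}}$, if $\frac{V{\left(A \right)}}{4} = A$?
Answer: $- \frac{1}{9176} \approx -0.00010898$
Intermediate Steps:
$V{\left(A \right)} = 4 A$
$\frac{1}{V{\left(-763 - 1531 \right)}} = \frac{1}{4 \left(-763 - 1531\right)} = \frac{1}{4 \left(-2294\right)} = \frac{1}{-9176} = - \frac{1}{9176}$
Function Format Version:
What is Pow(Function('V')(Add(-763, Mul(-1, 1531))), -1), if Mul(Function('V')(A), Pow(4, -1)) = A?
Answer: Rational(-1, 9176) ≈ -0.00010898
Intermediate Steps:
Function('V')(A) = Mul(4, A)
Pow(Function('V')(Add(-763, Mul(-1, 1531))), -1) = Pow(Mul(4, Add(-763, Mul(-1, 1531))), -1) = Pow(Mul(4, Add(-763, -1531)), -1) = Pow(Mul(4, -2294), -1) = Pow(-9176, -1) = Rational(-1, 9176)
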